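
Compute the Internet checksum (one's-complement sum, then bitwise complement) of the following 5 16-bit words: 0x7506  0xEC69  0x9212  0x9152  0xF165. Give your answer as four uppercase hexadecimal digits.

One's-complement addition (fold any carry out of bit 15 back into bit 0):
  0x7506 + 0xEC69 = 0x1616F → wrap carry → 0x6170
  0x6170 + 0x9212 = 0x0F382
  0xF382 + 0x9152 = 0x184D4 → wrap carry → 0x84D5
  0x84D5 + 0xF165 = 0x1763A → wrap carry → 0x763B
One's-complement sum = 0x763B.
Checksum = ~0x763B & 0xFFFF = 0x89C4.

89C4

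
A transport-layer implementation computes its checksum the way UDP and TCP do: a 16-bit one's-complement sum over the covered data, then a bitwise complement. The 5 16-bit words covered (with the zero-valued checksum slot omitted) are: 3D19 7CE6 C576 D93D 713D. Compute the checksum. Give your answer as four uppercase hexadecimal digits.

360E

One's-complement addition (fold any carry out of bit 15 back into bit 0):
  0x3D19 + 0x7CE6 = 0x0B9FF
  0xB9FF + 0xC576 = 0x17F75 → wrap carry → 0x7F76
  0x7F76 + 0xD93D = 0x158B3 → wrap carry → 0x58B4
  0x58B4 + 0x713D = 0x0C9F1
One's-complement sum = 0xC9F1.
Checksum = ~0xC9F1 & 0xFFFF = 0x360E.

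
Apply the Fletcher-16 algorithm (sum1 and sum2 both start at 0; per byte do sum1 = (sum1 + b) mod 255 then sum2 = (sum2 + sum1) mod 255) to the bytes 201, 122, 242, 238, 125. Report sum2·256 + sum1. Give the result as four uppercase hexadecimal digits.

0FA3

Running sums (mod 255):
  after byte 0 (201): sum1=201, sum2=201
  after byte 1 (122): sum1=68, sum2=14
  after byte 2 (242): sum1=55, sum2=69
  after byte 3 (238): sum1=38, sum2=107
  after byte 4 (125): sum1=163, sum2=15
Checksum = sum2·256 + sum1 = 15·256 + 163 = 4003 = 0x0FA3.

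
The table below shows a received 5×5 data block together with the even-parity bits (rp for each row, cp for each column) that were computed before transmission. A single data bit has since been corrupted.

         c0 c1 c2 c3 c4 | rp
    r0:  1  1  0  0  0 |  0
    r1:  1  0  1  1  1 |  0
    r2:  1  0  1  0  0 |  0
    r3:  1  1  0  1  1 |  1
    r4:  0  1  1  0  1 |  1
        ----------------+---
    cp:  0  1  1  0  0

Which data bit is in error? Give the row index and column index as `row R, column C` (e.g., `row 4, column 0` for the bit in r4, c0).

row 3, column 4

Recompute each row's even parity and compare to rp:
  r0: data parity 0, sent rp 0 → ok
  r1: data parity 0, sent rp 0 → ok
  r2: data parity 0, sent rp 0 → ok
  r3: data parity 0, sent rp 1 → mismatch
  r4: data parity 1, sent rp 1 → ok
Recompute each column's even parity and compare to cp:
  c0: data parity 0, sent cp 0 → ok
  c1: data parity 1, sent cp 1 → ok
  c2: data parity 1, sent cp 1 → ok
  c3: data parity 0, sent cp 0 → ok
  c4: data parity 1, sent cp 0 → mismatch
Exactly one row (r3) and one column (c4) fail → the flipped bit is at their intersection.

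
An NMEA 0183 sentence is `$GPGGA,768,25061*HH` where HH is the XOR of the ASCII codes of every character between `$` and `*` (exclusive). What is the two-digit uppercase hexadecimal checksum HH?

5F

XOR the ASCII codes of the payload characters:
  'G' = 0x47 → acc = 0x47
  'P' = 0x50 → acc = 0x17
  'G' = 0x47 → acc = 0x50
  'G' = 0x47 → acc = 0x17
  'A' = 0x41 → acc = 0x56
  ',' = 0x2C → acc = 0x7A
  '7' = 0x37 → acc = 0x4D
  '6' = 0x36 → acc = 0x7B
  '8' = 0x38 → acc = 0x43
  ',' = 0x2C → acc = 0x6F
  '2' = 0x32 → acc = 0x5D
  '5' = 0x35 → acc = 0x68
  '0' = 0x30 → acc = 0x58
  '6' = 0x36 → acc = 0x6E
  '1' = 0x31 → acc = 0x5F
Checksum = 0x5F.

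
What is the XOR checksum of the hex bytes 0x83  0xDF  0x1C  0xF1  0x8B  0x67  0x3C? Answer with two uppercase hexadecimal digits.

61

XOR the bytes together:
  start with 0x83
  0x83 ⊕ 0xDF = 0x5C
  0x5C ⊕ 0x1C = 0x40
  0x40 ⊕ 0xF1 = 0xB1
  0xB1 ⊕ 0x8B = 0x3A
  0x3A ⊕ 0x67 = 0x5D
  0x5D ⊕ 0x3C = 0x61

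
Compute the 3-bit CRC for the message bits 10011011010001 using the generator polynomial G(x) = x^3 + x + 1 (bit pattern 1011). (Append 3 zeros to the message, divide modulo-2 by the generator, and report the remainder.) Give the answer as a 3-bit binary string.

011

Append 3 zeros: 10011011010001000. Divide by 1011 (XOR where the leading bit is 1):
  pos 0: 1001 XOR 1011 = 0010
  pos 2: 1010 XOR 1011 = 0001
  pos 5: 1110 XOR 1011 = 0101
  pos 6: 1011 XOR 1011 = 0000
  pos 13: 1000 XOR 1011 = 0011
Remainder (last 3 bits) = 011. This is the CRC / FCS.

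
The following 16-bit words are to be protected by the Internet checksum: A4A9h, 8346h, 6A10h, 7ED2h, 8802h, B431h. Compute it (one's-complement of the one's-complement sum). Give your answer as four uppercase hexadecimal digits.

B2F8

One's-complement addition (fold any carry out of bit 15 back into bit 0):
  0xA4A9 + 0x8346 = 0x127EF → wrap carry → 0x27F0
  0x27F0 + 0x6A10 = 0x09200
  0x9200 + 0x7ED2 = 0x110D2 → wrap carry → 0x10D3
  0x10D3 + 0x8802 = 0x098D5
  0x98D5 + 0xB431 = 0x14D06 → wrap carry → 0x4D07
One's-complement sum = 0x4D07.
Checksum = ~0x4D07 & 0xFFFF = 0xB2F8.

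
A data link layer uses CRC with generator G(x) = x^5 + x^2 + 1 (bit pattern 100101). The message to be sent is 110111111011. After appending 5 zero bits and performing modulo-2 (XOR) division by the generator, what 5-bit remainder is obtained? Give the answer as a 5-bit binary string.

11000

Append 5 zeros: 11011111101100000. Divide by 100101 (XOR where the leading bit is 1):
  pos 0: 110111 XOR 100101 = 010010
  pos 1: 100101 XOR 100101 = 000000
  pos 7: 110110 XOR 100101 = 010011
  pos 8: 100110 XOR 100101 = 000011
Remainder (last 5 bits) = 11000. This is the CRC / FCS.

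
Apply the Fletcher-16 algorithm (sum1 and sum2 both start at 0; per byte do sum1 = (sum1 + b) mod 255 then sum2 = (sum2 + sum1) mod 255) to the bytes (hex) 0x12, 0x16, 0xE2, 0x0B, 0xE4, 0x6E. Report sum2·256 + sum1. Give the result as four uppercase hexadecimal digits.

BF69

Running sums (mod 255):
  after byte 0 (0x12): sum1=18, sum2=18
  after byte 1 (0x16): sum1=40, sum2=58
  after byte 2 (0xE2): sum1=11, sum2=69
  after byte 3 (0x0B): sum1=22, sum2=91
  after byte 4 (0xE4): sum1=250, sum2=86
  after byte 5 (0x6E): sum1=105, sum2=191
Checksum = sum2·256 + sum1 = 191·256 + 105 = 49001 = 0xBF69.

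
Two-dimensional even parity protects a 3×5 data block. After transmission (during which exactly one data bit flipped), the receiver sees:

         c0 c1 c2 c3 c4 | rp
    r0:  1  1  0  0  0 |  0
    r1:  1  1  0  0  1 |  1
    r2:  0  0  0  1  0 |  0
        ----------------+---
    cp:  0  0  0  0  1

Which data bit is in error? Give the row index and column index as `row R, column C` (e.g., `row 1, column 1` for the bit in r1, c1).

Recompute each row's even parity and compare to rp:
  r0: data parity 0, sent rp 0 → ok
  r1: data parity 1, sent rp 1 → ok
  r2: data parity 1, sent rp 0 → mismatch
Recompute each column's even parity and compare to cp:
  c0: data parity 0, sent cp 0 → ok
  c1: data parity 0, sent cp 0 → ok
  c2: data parity 0, sent cp 0 → ok
  c3: data parity 1, sent cp 0 → mismatch
  c4: data parity 1, sent cp 1 → ok
Exactly one row (r2) and one column (c3) fail → the flipped bit is at their intersection.

row 2, column 3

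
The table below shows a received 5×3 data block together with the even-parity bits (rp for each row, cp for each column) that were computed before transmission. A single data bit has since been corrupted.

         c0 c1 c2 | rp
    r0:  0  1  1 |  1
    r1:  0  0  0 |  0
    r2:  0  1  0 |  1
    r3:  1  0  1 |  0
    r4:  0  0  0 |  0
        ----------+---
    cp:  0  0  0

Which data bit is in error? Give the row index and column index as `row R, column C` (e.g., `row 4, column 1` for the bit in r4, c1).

Recompute each row's even parity and compare to rp:
  r0: data parity 0, sent rp 1 → mismatch
  r1: data parity 0, sent rp 0 → ok
  r2: data parity 1, sent rp 1 → ok
  r3: data parity 0, sent rp 0 → ok
  r4: data parity 0, sent rp 0 → ok
Recompute each column's even parity and compare to cp:
  c0: data parity 1, sent cp 0 → mismatch
  c1: data parity 0, sent cp 0 → ok
  c2: data parity 0, sent cp 0 → ok
Exactly one row (r0) and one column (c0) fail → the flipped bit is at their intersection.

row 0, column 0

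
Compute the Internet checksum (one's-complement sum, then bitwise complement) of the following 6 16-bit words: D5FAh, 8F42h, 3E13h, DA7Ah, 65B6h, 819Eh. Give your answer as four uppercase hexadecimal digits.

9ADF

One's-complement addition (fold any carry out of bit 15 back into bit 0):
  0xD5FA + 0x8F42 = 0x1653C → wrap carry → 0x653D
  0x653D + 0x3E13 = 0x0A350
  0xA350 + 0xDA7A = 0x17DCA → wrap carry → 0x7DCB
  0x7DCB + 0x65B6 = 0x0E381
  0xE381 + 0x819E = 0x1651F → wrap carry → 0x6520
One's-complement sum = 0x6520.
Checksum = ~0x6520 & 0xFFFF = 0x9ADF.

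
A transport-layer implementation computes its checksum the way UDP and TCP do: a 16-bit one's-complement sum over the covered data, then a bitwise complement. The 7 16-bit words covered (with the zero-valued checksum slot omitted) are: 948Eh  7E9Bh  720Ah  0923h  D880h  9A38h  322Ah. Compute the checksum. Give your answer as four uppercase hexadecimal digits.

One's-complement addition (fold any carry out of bit 15 back into bit 0):
  0x948E + 0x7E9B = 0x11329 → wrap carry → 0x132A
  0x132A + 0x720A = 0x08534
  0x8534 + 0x0923 = 0x08E57
  0x8E57 + 0xD880 = 0x166D7 → wrap carry → 0x66D8
  0x66D8 + 0x9A38 = 0x10110 → wrap carry → 0x0111
  0x0111 + 0x322A = 0x0333B
One's-complement sum = 0x333B.
Checksum = ~0x333B & 0xFFFF = 0xCCC4.

CCC4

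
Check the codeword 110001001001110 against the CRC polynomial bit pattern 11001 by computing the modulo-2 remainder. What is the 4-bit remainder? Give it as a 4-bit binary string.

Modulo-2 division of 110001001001110 by 11001:
  pos 0: 11000 XOR 11001 = 00001
  pos 4: 11001 XOR 11001 = 00000
Remainder = 1110 (nonzero — an error is detected).

1110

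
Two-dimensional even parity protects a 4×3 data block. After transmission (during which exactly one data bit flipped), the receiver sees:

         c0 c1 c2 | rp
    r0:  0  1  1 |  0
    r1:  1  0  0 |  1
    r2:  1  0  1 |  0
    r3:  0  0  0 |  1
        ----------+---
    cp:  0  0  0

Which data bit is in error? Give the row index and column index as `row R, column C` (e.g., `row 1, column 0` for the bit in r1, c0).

row 3, column 1

Recompute each row's even parity and compare to rp:
  r0: data parity 0, sent rp 0 → ok
  r1: data parity 1, sent rp 1 → ok
  r2: data parity 0, sent rp 0 → ok
  r3: data parity 0, sent rp 1 → mismatch
Recompute each column's even parity and compare to cp:
  c0: data parity 0, sent cp 0 → ok
  c1: data parity 1, sent cp 0 → mismatch
  c2: data parity 0, sent cp 0 → ok
Exactly one row (r3) and one column (c1) fail → the flipped bit is at their intersection.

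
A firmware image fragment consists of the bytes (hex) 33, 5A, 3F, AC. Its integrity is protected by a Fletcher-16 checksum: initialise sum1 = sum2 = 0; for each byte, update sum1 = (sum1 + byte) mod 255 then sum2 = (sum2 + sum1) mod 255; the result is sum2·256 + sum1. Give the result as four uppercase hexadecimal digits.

Running sums (mod 255):
  after byte 0 (33): sum1=51, sum2=51
  after byte 1 (5A): sum1=141, sum2=192
  after byte 2 (3F): sum1=204, sum2=141
  after byte 3 (AC): sum1=121, sum2=7
Checksum = sum2·256 + sum1 = 7·256 + 121 = 1913 = 0x0779.

0779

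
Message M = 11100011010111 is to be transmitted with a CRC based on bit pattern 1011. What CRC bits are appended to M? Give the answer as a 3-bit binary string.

Append 3 zeros: 11100011010111000. Divide by 1011 (XOR where the leading bit is 1):
  pos 0: 1110 XOR 1011 = 0101
  pos 1: 1010 XOR 1011 = 0001
  pos 4: 1011 XOR 1011 = 0000
  pos 9: 1011 XOR 1011 = 0000
  pos 13: 1000 XOR 1011 = 0011
Remainder (last 3 bits) = 011. This is the CRC / FCS.

011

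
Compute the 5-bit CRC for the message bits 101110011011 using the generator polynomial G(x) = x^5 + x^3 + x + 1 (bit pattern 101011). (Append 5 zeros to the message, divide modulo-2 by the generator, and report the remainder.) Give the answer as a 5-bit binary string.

11101

Append 5 zeros: 10111001101100000. Divide by 101011 (XOR where the leading bit is 1):
  pos 0: 101110 XOR 101011 = 000101
  pos 3: 101011 XOR 101011 = 000000
  pos 10: 110000 XOR 101011 = 011011
  pos 11: 110110 XOR 101011 = 011101
Remainder (last 5 bits) = 11101. This is the CRC / FCS.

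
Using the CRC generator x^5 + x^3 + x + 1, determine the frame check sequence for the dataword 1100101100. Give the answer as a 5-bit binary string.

Append 5 zeros: 110010110000000. Divide by 101011 (XOR where the leading bit is 1):
  pos 0: 110010 XOR 101011 = 011001
  pos 1: 110011 XOR 101011 = 011000
  pos 2: 110001 XOR 101011 = 011010
  pos 3: 110100 XOR 101011 = 011111
  pos 4: 111110 XOR 101011 = 010101
  pos 5: 101010 XOR 101011 = 000001
Remainder (last 5 bits) = 10000. This is the CRC / FCS.

10000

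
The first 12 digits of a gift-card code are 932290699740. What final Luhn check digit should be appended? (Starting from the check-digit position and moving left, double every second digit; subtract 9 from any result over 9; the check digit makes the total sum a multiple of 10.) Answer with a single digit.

7

Partial digits right→left: 0 4 7 9 9 6 0 9 2 2 3 9
Double every second digit counting from the check-digit position (so the 1st, 3rd, 5th, ... of the partial from the right).
  doubled (with −9 where >9): 0 5 9 0 4 6 → sum 24
  kept as-is: 4 9 6 9 2 9 → sum 39
Total = 24 + 39 = 63.
Check digit = (10 − (63 mod 10)) mod 10 = 7.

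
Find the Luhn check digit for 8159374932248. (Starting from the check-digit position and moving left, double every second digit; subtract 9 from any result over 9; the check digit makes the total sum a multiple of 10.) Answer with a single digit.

9

Partial digits right→left: 8 4 2 2 3 9 4 7 3 9 5 1 8
Double every second digit counting from the check-digit position (so the 1st, 3rd, 5th, ... of the partial from the right).
  doubled (with −9 where >9): 7 4 6 8 6 1 7 → sum 39
  kept as-is: 4 2 9 7 9 1 → sum 32
Total = 39 + 32 = 71.
Check digit = (10 − (71 mod 10)) mod 10 = 9.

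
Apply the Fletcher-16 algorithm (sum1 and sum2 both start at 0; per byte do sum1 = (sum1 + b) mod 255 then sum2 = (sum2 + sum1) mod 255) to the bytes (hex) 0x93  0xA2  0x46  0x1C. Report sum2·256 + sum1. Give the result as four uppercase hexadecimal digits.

DE98

Running sums (mod 255):
  after byte 0 (0x93): sum1=147, sum2=147
  after byte 1 (0xA2): sum1=54, sum2=201
  after byte 2 (0x46): sum1=124, sum2=70
  after byte 3 (0x1C): sum1=152, sum2=222
Checksum = sum2·256 + sum1 = 222·256 + 152 = 56984 = 0xDE98.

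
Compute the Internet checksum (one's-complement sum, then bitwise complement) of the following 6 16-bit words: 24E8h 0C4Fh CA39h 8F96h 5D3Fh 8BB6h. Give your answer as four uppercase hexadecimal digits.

One's-complement addition (fold any carry out of bit 15 back into bit 0):
  0x24E8 + 0x0C4F = 0x03137
  0x3137 + 0xCA39 = 0x0FB70
  0xFB70 + 0x8F96 = 0x18B06 → wrap carry → 0x8B07
  0x8B07 + 0x5D3F = 0x0E846
  0xE846 + 0x8BB6 = 0x173FC → wrap carry → 0x73FD
One's-complement sum = 0x73FD.
Checksum = ~0x73FD & 0xFFFF = 0x8C02.

8C02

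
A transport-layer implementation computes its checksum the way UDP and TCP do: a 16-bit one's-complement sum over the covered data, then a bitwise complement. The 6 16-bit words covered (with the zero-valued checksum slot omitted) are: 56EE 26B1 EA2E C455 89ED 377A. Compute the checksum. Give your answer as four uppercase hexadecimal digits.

One's-complement addition (fold any carry out of bit 15 back into bit 0):
  0x56EE + 0x26B1 = 0x07D9F
  0x7D9F + 0xEA2E = 0x167CD → wrap carry → 0x67CE
  0x67CE + 0xC455 = 0x12C23 → wrap carry → 0x2C24
  0x2C24 + 0x89ED = 0x0B611
  0xB611 + 0x377A = 0x0ED8B
One's-complement sum = 0xED8B.
Checksum = ~0xED8B & 0xFFFF = 0x1274.

1274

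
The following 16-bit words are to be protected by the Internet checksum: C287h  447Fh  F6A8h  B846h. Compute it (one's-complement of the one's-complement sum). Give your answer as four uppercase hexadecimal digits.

4A09

One's-complement addition (fold any carry out of bit 15 back into bit 0):
  0xC287 + 0x447F = 0x10706 → wrap carry → 0x0707
  0x0707 + 0xF6A8 = 0x0FDAF
  0xFDAF + 0xB846 = 0x1B5F5 → wrap carry → 0xB5F6
One's-complement sum = 0xB5F6.
Checksum = ~0xB5F6 & 0xFFFF = 0x4A09.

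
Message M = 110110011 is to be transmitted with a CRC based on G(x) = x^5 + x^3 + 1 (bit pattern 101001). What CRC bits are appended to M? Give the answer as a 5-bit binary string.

11110

Append 5 zeros: 11011001100000. Divide by 101001 (XOR where the leading bit is 1):
  pos 0: 110110 XOR 101001 = 011111
  pos 1: 111110 XOR 101001 = 010111
  pos 2: 101111 XOR 101001 = 000110
  pos 5: 110100 XOR 101001 = 011101
  pos 6: 111010 XOR 101001 = 010011
  pos 7: 100110 XOR 101001 = 001111
Remainder (last 5 bits) = 11110. This is the CRC / FCS.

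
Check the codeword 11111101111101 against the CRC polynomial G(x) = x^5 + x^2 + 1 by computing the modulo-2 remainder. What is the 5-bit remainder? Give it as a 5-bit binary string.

00001

Modulo-2 division of 11111101111101 by 100101:
  pos 0: 111111 XOR 100101 = 011010
  pos 1: 110100 XOR 100101 = 010001
  pos 2: 100011 XOR 100101 = 000110
  pos 5: 110111 XOR 100101 = 010010
  pos 6: 100101 XOR 100101 = 000000
Remainder = 00001 (nonzero — an error is detected).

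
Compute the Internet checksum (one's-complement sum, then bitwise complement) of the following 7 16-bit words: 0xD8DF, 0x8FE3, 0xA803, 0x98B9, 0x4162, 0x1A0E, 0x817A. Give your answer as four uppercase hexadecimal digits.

One's-complement addition (fold any carry out of bit 15 back into bit 0):
  0xD8DF + 0x8FE3 = 0x168C2 → wrap carry → 0x68C3
  0x68C3 + 0xA803 = 0x110C6 → wrap carry → 0x10C7
  0x10C7 + 0x98B9 = 0x0A980
  0xA980 + 0x4162 = 0x0EAE2
  0xEAE2 + 0x1A0E = 0x104F0 → wrap carry → 0x04F1
  0x04F1 + 0x817A = 0x0866B
One's-complement sum = 0x866B.
Checksum = ~0x866B & 0xFFFF = 0x7994.

7994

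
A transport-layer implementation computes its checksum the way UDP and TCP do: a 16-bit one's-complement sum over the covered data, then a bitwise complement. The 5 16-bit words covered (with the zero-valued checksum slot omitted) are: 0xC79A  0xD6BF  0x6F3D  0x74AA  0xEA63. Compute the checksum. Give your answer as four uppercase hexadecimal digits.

One's-complement addition (fold any carry out of bit 15 back into bit 0):
  0xC79A + 0xD6BF = 0x19E59 → wrap carry → 0x9E5A
  0x9E5A + 0x6F3D = 0x10D97 → wrap carry → 0x0D98
  0x0D98 + 0x74AA = 0x08242
  0x8242 + 0xEA63 = 0x16CA5 → wrap carry → 0x6CA6
One's-complement sum = 0x6CA6.
Checksum = ~0x6CA6 & 0xFFFF = 0x9359.

9359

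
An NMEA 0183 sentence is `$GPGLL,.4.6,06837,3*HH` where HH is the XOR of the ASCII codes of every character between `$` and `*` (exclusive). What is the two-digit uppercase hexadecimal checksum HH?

XOR the ASCII codes of the payload characters:
  'G' = 0x47 → acc = 0x47
  'P' = 0x50 → acc = 0x17
  'G' = 0x47 → acc = 0x50
  'L' = 0x4C → acc = 0x1C
  'L' = 0x4C → acc = 0x50
  ',' = 0x2C → acc = 0x7C
  '.' = 0x2E → acc = 0x52
  '4' = 0x34 → acc = 0x66
  '.' = 0x2E → acc = 0x48
  '6' = 0x36 → acc = 0x7E
  ',' = 0x2C → acc = 0x52
  '0' = 0x30 → acc = 0x62
  '6' = 0x36 → acc = 0x54
  '8' = 0x38 → acc = 0x6C
  '3' = 0x33 → acc = 0x5F
  '7' = 0x37 → acc = 0x68
  ',' = 0x2C → acc = 0x44
  '3' = 0x33 → acc = 0x77
Checksum = 0x77.

77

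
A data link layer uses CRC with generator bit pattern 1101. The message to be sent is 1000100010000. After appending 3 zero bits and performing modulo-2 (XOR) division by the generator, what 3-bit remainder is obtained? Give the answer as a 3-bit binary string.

Append 3 zeros: 1000100010000000. Divide by 1101 (XOR where the leading bit is 1):
  pos 0: 1000 XOR 1101 = 0101
  pos 1: 1011 XOR 1101 = 0110
  pos 2: 1100 XOR 1101 = 0001
  pos 5: 1001 XOR 1101 = 0100
  pos 6: 1000 XOR 1101 = 0101
  pos 7: 1010 XOR 1101 = 0111
  pos 8: 1110 XOR 1101 = 0011
  pos 10: 1100 XOR 1101 = 0001
Remainder (last 3 bits) = 100. This is the CRC / FCS.

100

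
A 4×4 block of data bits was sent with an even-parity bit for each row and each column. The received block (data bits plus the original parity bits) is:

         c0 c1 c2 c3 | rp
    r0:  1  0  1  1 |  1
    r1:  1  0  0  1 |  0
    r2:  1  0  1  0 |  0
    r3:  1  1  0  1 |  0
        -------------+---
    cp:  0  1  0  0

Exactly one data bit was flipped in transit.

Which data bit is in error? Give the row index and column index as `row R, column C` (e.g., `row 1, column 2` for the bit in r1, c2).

Recompute each row's even parity and compare to rp:
  r0: data parity 1, sent rp 1 → ok
  r1: data parity 0, sent rp 0 → ok
  r2: data parity 0, sent rp 0 → ok
  r3: data parity 1, sent rp 0 → mismatch
Recompute each column's even parity and compare to cp:
  c0: data parity 0, sent cp 0 → ok
  c1: data parity 1, sent cp 1 → ok
  c2: data parity 0, sent cp 0 → ok
  c3: data parity 1, sent cp 0 → mismatch
Exactly one row (r3) and one column (c3) fail → the flipped bit is at their intersection.

row 3, column 3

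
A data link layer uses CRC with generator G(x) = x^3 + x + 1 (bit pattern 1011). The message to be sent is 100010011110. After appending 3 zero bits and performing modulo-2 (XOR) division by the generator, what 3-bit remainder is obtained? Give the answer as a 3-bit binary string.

Append 3 zeros: 100010011110000. Divide by 1011 (XOR where the leading bit is 1):
  pos 0: 1000 XOR 1011 = 0011
  pos 2: 1110 XOR 1011 = 0101
  pos 3: 1010 XOR 1011 = 0001
  pos 6: 1111 XOR 1011 = 0100
  pos 7: 1001 XOR 1011 = 0010
  pos 9: 1000 XOR 1011 = 0011
  pos 11: 1100 XOR 1011 = 0111
Remainder (last 3 bits) = 111. This is the CRC / FCS.

111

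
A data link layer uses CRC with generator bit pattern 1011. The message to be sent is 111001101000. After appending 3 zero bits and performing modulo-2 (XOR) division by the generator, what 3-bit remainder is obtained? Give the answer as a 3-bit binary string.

Append 3 zeros: 111001101000000. Divide by 1011 (XOR where the leading bit is 1):
  pos 0: 1110 XOR 1011 = 0101
  pos 1: 1010 XOR 1011 = 0001
  pos 4: 1110 XOR 1011 = 0101
  pos 5: 1011 XOR 1011 = 0000
Remainder (last 3 bits) = 000. This is the CRC / FCS.

000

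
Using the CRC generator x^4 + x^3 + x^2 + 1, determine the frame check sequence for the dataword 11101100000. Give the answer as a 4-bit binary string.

0100

Append 4 zeros: 111011000000000. Divide by 11101 (XOR where the leading bit is 1):
  pos 0: 11101 XOR 11101 = 00000
  pos 5: 10000 XOR 11101 = 01101
  pos 6: 11010 XOR 11101 = 00111
  pos 8: 11100 XOR 11101 = 00001
Remainder (last 4 bits) = 0100. This is the CRC / FCS.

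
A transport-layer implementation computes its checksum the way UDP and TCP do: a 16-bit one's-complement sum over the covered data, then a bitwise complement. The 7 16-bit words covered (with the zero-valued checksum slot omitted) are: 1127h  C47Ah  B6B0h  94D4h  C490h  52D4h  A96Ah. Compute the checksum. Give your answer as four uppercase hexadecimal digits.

One's-complement addition (fold any carry out of bit 15 back into bit 0):
  0x1127 + 0xC47A = 0x0D5A1
  0xD5A1 + 0xB6B0 = 0x18C51 → wrap carry → 0x8C52
  0x8C52 + 0x94D4 = 0x12126 → wrap carry → 0x2127
  0x2127 + 0xC490 = 0x0E5B7
  0xE5B7 + 0x52D4 = 0x1388B → wrap carry → 0x388C
  0x388C + 0xA96A = 0x0E1F6
One's-complement sum = 0xE1F6.
Checksum = ~0xE1F6 & 0xFFFF = 0x1E09.

1E09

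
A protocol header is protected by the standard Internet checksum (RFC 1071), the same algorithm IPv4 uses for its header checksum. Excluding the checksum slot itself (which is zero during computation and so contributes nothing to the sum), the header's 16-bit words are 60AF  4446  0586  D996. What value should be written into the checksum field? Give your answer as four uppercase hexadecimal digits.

7BED

One's-complement addition (fold any carry out of bit 15 back into bit 0):
  0x60AF + 0x4446 = 0x0A4F5
  0xA4F5 + 0x0586 = 0x0AA7B
  0xAA7B + 0xD996 = 0x18411 → wrap carry → 0x8412
One's-complement sum = 0x8412.
Checksum = ~0x8412 & 0xFFFF = 0x7BED.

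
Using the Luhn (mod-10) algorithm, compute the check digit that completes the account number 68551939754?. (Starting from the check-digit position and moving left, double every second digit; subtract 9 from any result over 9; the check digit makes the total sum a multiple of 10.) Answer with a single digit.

9

Partial digits right→left: 4 5 7 9 3 9 1 5 5 8 6
Double every second digit counting from the check-digit position (so the 1st, 3rd, 5th, ... of the partial from the right).
  doubled (with −9 where >9): 8 5 6 2 1 3 → sum 25
  kept as-is: 5 9 9 5 8 → sum 36
Total = 25 + 36 = 61.
Check digit = (10 − (61 mod 10)) mod 10 = 9.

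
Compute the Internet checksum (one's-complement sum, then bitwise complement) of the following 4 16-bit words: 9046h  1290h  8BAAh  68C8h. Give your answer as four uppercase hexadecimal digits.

One's-complement addition (fold any carry out of bit 15 back into bit 0):
  0x9046 + 0x1290 = 0x0A2D6
  0xA2D6 + 0x8BAA = 0x12E80 → wrap carry → 0x2E81
  0x2E81 + 0x68C8 = 0x09749
One's-complement sum = 0x9749.
Checksum = ~0x9749 & 0xFFFF = 0x68B6.

68B6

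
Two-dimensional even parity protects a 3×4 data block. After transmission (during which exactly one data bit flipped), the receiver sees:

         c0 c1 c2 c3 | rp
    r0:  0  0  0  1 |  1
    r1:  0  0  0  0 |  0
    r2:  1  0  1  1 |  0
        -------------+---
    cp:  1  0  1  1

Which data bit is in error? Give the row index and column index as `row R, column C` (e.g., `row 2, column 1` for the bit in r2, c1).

row 2, column 3

Recompute each row's even parity and compare to rp:
  r0: data parity 1, sent rp 1 → ok
  r1: data parity 0, sent rp 0 → ok
  r2: data parity 1, sent rp 0 → mismatch
Recompute each column's even parity and compare to cp:
  c0: data parity 1, sent cp 1 → ok
  c1: data parity 0, sent cp 0 → ok
  c2: data parity 1, sent cp 1 → ok
  c3: data parity 0, sent cp 1 → mismatch
Exactly one row (r2) and one column (c3) fail → the flipped bit is at their intersection.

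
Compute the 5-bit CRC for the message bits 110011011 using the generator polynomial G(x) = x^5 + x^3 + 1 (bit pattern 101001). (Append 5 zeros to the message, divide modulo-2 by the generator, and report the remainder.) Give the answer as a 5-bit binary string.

10111

Append 5 zeros: 11001101100000. Divide by 101001 (XOR where the leading bit is 1):
  pos 0: 110011 XOR 101001 = 011010
  pos 1: 110100 XOR 101001 = 011101
  pos 2: 111011 XOR 101001 = 010010
  pos 3: 100101 XOR 101001 = 001100
  pos 5: 110000 XOR 101001 = 011001
  pos 6: 110010 XOR 101001 = 011011
  pos 7: 110110 XOR 101001 = 011111
  pos 8: 111110 XOR 101001 = 010111
Remainder (last 5 bits) = 10111. This is the CRC / FCS.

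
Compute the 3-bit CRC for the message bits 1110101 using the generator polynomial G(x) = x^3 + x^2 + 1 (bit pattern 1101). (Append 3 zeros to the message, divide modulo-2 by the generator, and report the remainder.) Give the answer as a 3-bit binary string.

001

Append 3 zeros: 1110101000. Divide by 1101 (XOR where the leading bit is 1):
  pos 0: 1110 XOR 1101 = 0011
  pos 2: 1110 XOR 1101 = 0011
  pos 4: 1110 XOR 1101 = 0011
  pos 6: 1100 XOR 1101 = 0001
Remainder (last 3 bits) = 001. This is the CRC / FCS.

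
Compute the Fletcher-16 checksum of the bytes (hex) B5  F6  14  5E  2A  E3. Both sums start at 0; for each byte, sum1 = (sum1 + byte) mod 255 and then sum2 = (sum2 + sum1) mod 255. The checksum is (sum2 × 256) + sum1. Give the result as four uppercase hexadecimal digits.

B82D

Running sums (mod 255):
  after byte 0 (B5): sum1=181, sum2=181
  after byte 1 (F6): sum1=172, sum2=98
  after byte 2 (14): sum1=192, sum2=35
  after byte 3 (5E): sum1=31, sum2=66
  after byte 4 (2A): sum1=73, sum2=139
  after byte 5 (E3): sum1=45, sum2=184
Checksum = sum2·256 + sum1 = 184·256 + 45 = 47149 = 0xB82D.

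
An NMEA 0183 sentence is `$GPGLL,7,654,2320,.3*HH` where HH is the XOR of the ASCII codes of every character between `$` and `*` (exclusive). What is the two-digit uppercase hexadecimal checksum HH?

4E

XOR the ASCII codes of the payload characters:
  'G' = 0x47 → acc = 0x47
  'P' = 0x50 → acc = 0x17
  'G' = 0x47 → acc = 0x50
  'L' = 0x4C → acc = 0x1C
  'L' = 0x4C → acc = 0x50
  ',' = 0x2C → acc = 0x7C
  '7' = 0x37 → acc = 0x4B
  ',' = 0x2C → acc = 0x67
  '6' = 0x36 → acc = 0x51
  '5' = 0x35 → acc = 0x64
  '4' = 0x34 → acc = 0x50
  ',' = 0x2C → acc = 0x7C
  '2' = 0x32 → acc = 0x4E
  '3' = 0x33 → acc = 0x7D
  '2' = 0x32 → acc = 0x4F
  '0' = 0x30 → acc = 0x7F
  ',' = 0x2C → acc = 0x53
  '.' = 0x2E → acc = 0x7D
  '3' = 0x33 → acc = 0x4E
Checksum = 0x4E.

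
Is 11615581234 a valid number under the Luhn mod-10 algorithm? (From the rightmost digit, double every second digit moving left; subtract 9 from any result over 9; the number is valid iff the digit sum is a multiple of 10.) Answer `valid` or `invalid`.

invalid

From the right, keep odd positions and double even positions (subtract 9 from any doubled value over 9):
  doubled (positions 2,4,...): 6 2 1 2 2 → sum 13
  kept (positions 1,3,...): 4 2 8 5 6 1 → sum 26
Total = 39.
39 mod 10 = 9, so the number is invalid.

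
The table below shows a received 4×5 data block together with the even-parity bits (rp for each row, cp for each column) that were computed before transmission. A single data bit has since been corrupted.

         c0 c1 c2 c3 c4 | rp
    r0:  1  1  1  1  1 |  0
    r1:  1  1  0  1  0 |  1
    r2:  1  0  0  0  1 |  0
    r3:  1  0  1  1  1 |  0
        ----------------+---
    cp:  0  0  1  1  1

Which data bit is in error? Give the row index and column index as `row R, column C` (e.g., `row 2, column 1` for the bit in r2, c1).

Recompute each row's even parity and compare to rp:
  r0: data parity 1, sent rp 0 → mismatch
  r1: data parity 1, sent rp 1 → ok
  r2: data parity 0, sent rp 0 → ok
  r3: data parity 0, sent rp 0 → ok
Recompute each column's even parity and compare to cp:
  c0: data parity 0, sent cp 0 → ok
  c1: data parity 0, sent cp 0 → ok
  c2: data parity 0, sent cp 1 → mismatch
  c3: data parity 1, sent cp 1 → ok
  c4: data parity 1, sent cp 1 → ok
Exactly one row (r0) and one column (c2) fail → the flipped bit is at their intersection.

row 0, column 2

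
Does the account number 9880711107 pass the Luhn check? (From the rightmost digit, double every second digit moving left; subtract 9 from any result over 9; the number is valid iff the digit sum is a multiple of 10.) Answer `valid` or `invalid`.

valid

From the right, keep odd positions and double even positions (subtract 9 from any doubled value over 9):
  doubled (positions 2,4,...): 0 2 5 7 9 → sum 23
  kept (positions 1,3,...): 7 1 1 0 8 → sum 17
Total = 40.
40 mod 10 = 0, so the number is valid.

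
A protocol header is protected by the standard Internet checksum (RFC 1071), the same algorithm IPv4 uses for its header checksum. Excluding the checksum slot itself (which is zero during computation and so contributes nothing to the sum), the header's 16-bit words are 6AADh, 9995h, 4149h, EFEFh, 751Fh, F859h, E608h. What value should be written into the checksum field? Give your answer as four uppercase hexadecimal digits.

One's-complement addition (fold any carry out of bit 15 back into bit 0):
  0x6AAD + 0x9995 = 0x10442 → wrap carry → 0x0443
  0x0443 + 0x4149 = 0x0458C
  0x458C + 0xEFEF = 0x1357B → wrap carry → 0x357C
  0x357C + 0x751F = 0x0AA9B
  0xAA9B + 0xF859 = 0x1A2F4 → wrap carry → 0xA2F5
  0xA2F5 + 0xE608 = 0x188FD → wrap carry → 0x88FE
One's-complement sum = 0x88FE.
Checksum = ~0x88FE & 0xFFFF = 0x7701.

7701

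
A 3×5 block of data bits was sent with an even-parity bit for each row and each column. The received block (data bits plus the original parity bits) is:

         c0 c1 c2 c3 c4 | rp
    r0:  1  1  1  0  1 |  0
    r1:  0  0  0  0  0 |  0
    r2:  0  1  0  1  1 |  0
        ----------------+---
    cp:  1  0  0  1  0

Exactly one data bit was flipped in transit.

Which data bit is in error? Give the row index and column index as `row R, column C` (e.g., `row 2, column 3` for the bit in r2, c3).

Recompute each row's even parity and compare to rp:
  r0: data parity 0, sent rp 0 → ok
  r1: data parity 0, sent rp 0 → ok
  r2: data parity 1, sent rp 0 → mismatch
Recompute each column's even parity and compare to cp:
  c0: data parity 1, sent cp 1 → ok
  c1: data parity 0, sent cp 0 → ok
  c2: data parity 1, sent cp 0 → mismatch
  c3: data parity 1, sent cp 1 → ok
  c4: data parity 0, sent cp 0 → ok
Exactly one row (r2) and one column (c2) fail → the flipped bit is at their intersection.

row 2, column 2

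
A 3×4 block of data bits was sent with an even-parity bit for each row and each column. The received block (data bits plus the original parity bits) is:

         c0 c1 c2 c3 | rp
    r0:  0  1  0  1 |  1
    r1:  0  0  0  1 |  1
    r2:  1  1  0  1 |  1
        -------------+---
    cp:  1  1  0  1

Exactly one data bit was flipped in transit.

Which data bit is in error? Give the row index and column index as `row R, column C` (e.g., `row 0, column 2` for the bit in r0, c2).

row 0, column 1

Recompute each row's even parity and compare to rp:
  r0: data parity 0, sent rp 1 → mismatch
  r1: data parity 1, sent rp 1 → ok
  r2: data parity 1, sent rp 1 → ok
Recompute each column's even parity and compare to cp:
  c0: data parity 1, sent cp 1 → ok
  c1: data parity 0, sent cp 1 → mismatch
  c2: data parity 0, sent cp 0 → ok
  c3: data parity 1, sent cp 1 → ok
Exactly one row (r0) and one column (c1) fail → the flipped bit is at their intersection.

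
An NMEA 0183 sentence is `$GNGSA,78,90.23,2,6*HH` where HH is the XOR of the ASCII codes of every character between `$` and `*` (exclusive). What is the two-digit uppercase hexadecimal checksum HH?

XOR the ASCII codes of the payload characters:
  'G' = 0x47 → acc = 0x47
  'N' = 0x4E → acc = 0x09
  'G' = 0x47 → acc = 0x4E
  'S' = 0x53 → acc = 0x1D
  'A' = 0x41 → acc = 0x5C
  ',' = 0x2C → acc = 0x70
  '7' = 0x37 → acc = 0x47
  '8' = 0x38 → acc = 0x7F
  ',' = 0x2C → acc = 0x53
  '9' = 0x39 → acc = 0x6A
  '0' = 0x30 → acc = 0x5A
  '.' = 0x2E → acc = 0x74
  '2' = 0x32 → acc = 0x46
  '3' = 0x33 → acc = 0x75
  ',' = 0x2C → acc = 0x59
  '2' = 0x32 → acc = 0x6B
  ',' = 0x2C → acc = 0x47
  '6' = 0x36 → acc = 0x71
Checksum = 0x71.

71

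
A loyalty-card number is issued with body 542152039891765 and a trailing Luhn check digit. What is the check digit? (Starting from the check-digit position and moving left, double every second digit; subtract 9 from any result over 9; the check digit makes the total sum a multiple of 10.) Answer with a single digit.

Partial digits right→left: 5 6 7 1 9 8 9 3 0 2 5 1 2 4 5
Double every second digit counting from the check-digit position (so the 1st, 3rd, 5th, ... of the partial from the right).
  doubled (with −9 where >9): 1 5 9 9 0 1 4 1 → sum 30
  kept as-is: 6 1 8 3 2 1 4 → sum 25
Total = 30 + 25 = 55.
Check digit = (10 − (55 mod 10)) mod 10 = 5.

5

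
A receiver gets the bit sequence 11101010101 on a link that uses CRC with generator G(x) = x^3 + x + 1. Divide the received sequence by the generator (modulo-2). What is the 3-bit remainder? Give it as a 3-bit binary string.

011

Modulo-2 division of 11101010101 by 1011:
  pos 0: 1110 XOR 1011 = 0101
  pos 1: 1011 XOR 1011 = 0000
  pos 6: 1010 XOR 1011 = 0001
Remainder = 011 (nonzero — an error is detected).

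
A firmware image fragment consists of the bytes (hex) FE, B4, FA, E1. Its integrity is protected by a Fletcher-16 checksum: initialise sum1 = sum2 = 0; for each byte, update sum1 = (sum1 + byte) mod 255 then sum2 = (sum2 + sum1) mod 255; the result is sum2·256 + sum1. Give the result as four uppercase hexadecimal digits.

F190

Running sums (mod 255):
  after byte 0 (FE): sum1=254, sum2=254
  after byte 1 (B4): sum1=179, sum2=178
  after byte 2 (FA): sum1=174, sum2=97
  after byte 3 (E1): sum1=144, sum2=241
Checksum = sum2·256 + sum1 = 241·256 + 144 = 61840 = 0xF190.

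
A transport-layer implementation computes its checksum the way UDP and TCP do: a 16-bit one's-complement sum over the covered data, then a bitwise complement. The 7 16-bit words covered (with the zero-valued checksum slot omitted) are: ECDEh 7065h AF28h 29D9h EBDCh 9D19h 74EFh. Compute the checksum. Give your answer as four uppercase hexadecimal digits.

CBD3

One's-complement addition (fold any carry out of bit 15 back into bit 0):
  0xECDE + 0x7065 = 0x15D43 → wrap carry → 0x5D44
  0x5D44 + 0xAF28 = 0x10C6C → wrap carry → 0x0C6D
  0x0C6D + 0x29D9 = 0x03646
  0x3646 + 0xEBDC = 0x12222 → wrap carry → 0x2223
  0x2223 + 0x9D19 = 0x0BF3C
  0xBF3C + 0x74EF = 0x1342B → wrap carry → 0x342C
One's-complement sum = 0x342C.
Checksum = ~0x342C & 0xFFFF = 0xCBD3.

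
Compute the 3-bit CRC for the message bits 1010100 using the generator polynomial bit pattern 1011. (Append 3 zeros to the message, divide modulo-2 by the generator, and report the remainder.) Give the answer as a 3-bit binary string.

010

Append 3 zeros: 1010100000. Divide by 1011 (XOR where the leading bit is 1):
  pos 0: 1010 XOR 1011 = 0001
  pos 3: 1100 XOR 1011 = 0111
  pos 4: 1110 XOR 1011 = 0101
  pos 5: 1010 XOR 1011 = 0001
Remainder (last 3 bits) = 010. This is the CRC / FCS.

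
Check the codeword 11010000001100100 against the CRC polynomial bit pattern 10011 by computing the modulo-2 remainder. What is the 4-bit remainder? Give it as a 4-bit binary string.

Modulo-2 division of 11010000001100100 by 10011:
  pos 0: 11010 XOR 10011 = 01001
  pos 1: 10010 XOR 10011 = 00001
  pos 5: 10000 XOR 10011 = 00011
  pos 8: 11110 XOR 10011 = 01101
  pos 9: 11010 XOR 10011 = 01001
  pos 10: 10011 XOR 10011 = 00000
Remainder = 0000 (zero — the frame passes the CRC check).

0000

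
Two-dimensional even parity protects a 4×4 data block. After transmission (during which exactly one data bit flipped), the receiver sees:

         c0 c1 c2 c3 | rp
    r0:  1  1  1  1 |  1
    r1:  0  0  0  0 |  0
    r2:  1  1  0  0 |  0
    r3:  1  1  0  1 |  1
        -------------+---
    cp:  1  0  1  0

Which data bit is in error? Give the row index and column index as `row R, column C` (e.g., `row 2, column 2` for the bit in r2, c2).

Recompute each row's even parity and compare to rp:
  r0: data parity 0, sent rp 1 → mismatch
  r1: data parity 0, sent rp 0 → ok
  r2: data parity 0, sent rp 0 → ok
  r3: data parity 1, sent rp 1 → ok
Recompute each column's even parity and compare to cp:
  c0: data parity 1, sent cp 1 → ok
  c1: data parity 1, sent cp 0 → mismatch
  c2: data parity 1, sent cp 1 → ok
  c3: data parity 0, sent cp 0 → ok
Exactly one row (r0) and one column (c1) fail → the flipped bit is at their intersection.

row 0, column 1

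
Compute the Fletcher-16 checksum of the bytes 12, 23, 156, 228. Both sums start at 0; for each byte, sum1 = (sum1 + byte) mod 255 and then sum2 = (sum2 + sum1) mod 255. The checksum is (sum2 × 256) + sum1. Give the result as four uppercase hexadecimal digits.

93A4

Running sums (mod 255):
  after byte 0 (12): sum1=12, sum2=12
  after byte 1 (23): sum1=35, sum2=47
  after byte 2 (156): sum1=191, sum2=238
  after byte 3 (228): sum1=164, sum2=147
Checksum = sum2·256 + sum1 = 147·256 + 164 = 37796 = 0x93A4.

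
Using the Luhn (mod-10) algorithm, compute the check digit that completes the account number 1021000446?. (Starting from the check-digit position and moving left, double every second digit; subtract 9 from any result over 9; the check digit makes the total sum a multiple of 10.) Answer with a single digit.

Partial digits right→left: 6 4 4 0 0 0 1 2 0 1
Double every second digit counting from the check-digit position (so the 1st, 3rd, 5th, ... of the partial from the right).
  doubled (with −9 where >9): 3 8 0 2 0 → sum 13
  kept as-is: 4 0 0 2 1 → sum 7
Total = 13 + 7 = 20.
Check digit = (10 − (20 mod 10)) mod 10 = 0.

0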